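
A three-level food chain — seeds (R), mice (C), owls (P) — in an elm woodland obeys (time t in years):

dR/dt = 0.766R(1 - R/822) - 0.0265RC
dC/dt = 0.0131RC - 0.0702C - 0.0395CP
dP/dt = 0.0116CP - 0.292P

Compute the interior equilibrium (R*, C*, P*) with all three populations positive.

From dP/dt = 0: 0.0116C* = 0.292, so C* = 25.2.
From dR/dt = 0: 0.766(1 - R*/822) = 0.0265·25.2, giving R* = 822·(1 - 0.871) = 106.
From dC/dt = 0: 0.0131·106 - 0.0702 = 0.0395P*, so P* = 1.32/0.0395 = 33.4.

R* ≈ 106, C* ≈ 25.2, P* ≈ 33.4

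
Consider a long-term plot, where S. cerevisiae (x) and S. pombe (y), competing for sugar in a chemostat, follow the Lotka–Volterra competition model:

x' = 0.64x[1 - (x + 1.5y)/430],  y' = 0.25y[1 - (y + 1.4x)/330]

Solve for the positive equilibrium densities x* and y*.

x* ≈ 59.1, y* ≈ 247

Setting both brackets to zero gives the nullclines x + 1.5y = 430 and 1.4x + y = 330.
Substituting y = 330 - 1.4x into the first: x(1 - 1.5·1.4) = 430 - 1.5·330.
So x* = -65/-1.1 = 59.1, and then y* = 330 - 1.4·59.1 = 247.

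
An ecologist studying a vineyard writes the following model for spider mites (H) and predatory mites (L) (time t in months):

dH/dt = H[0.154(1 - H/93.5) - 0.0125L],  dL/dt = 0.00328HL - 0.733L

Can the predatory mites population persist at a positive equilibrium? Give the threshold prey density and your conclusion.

Threshold H = 223; K < 223, so no, the predator goes extinct.

The predator equation gives dL/dt > 0 only when H > 0.733/0.00328 = 223.
Without the predator, H → K = 93.5. Since 93.5 < 223, the predator cannot invade.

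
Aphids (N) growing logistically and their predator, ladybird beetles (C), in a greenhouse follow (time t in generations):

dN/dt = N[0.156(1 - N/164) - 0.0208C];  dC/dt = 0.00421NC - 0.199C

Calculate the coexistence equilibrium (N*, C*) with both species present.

N* ≈ 47.3, C* ≈ 5.34

From dC/dt = 0 with C > 0: 0.00421N* = 0.199, so N* = 47.3.
Substitute into dN/dt = 0: 0.156(1 - 47.3/164) = 0.0208C*.
The bracket is 0.712, giving C* = 0.111/0.0208 = 5.34.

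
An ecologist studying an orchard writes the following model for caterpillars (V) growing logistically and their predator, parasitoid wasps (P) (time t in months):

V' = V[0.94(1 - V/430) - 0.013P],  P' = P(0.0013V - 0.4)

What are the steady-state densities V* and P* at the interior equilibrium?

From dP/dt = 0 with P > 0: 0.0013V* = 0.4, so V* = 308.
Substitute into dV/dt = 0: 0.94(1 - 308/430) = 0.013P*.
The bracket is 0.284, giving P* = 0.267/0.013 = 20.6.

V* ≈ 308, P* ≈ 20.6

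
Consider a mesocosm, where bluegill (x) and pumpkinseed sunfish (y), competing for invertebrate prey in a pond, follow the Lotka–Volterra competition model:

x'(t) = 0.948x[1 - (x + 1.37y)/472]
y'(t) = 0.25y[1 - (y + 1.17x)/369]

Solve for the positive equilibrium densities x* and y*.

x* ≈ 55.6, y* ≈ 304

Setting both brackets to zero gives the nullclines x + 1.37y = 472 and 1.17x + y = 369.
Substituting y = 369 - 1.17x into the first: x(1 - 1.37·1.17) = 472 - 1.37·369.
So x* = -33.5/-0.603 = 55.6, and then y* = 369 - 1.17·55.6 = 304.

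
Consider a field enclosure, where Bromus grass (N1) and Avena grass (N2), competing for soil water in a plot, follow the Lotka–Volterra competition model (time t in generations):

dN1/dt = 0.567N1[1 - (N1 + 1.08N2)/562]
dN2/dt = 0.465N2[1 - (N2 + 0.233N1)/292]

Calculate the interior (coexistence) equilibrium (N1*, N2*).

Setting both brackets to zero gives the nullclines N1 + 1.08N2 = 562 and 0.233N1 + N2 = 292.
Substituting N2 = 292 - 0.233N1 into the first: N1(1 - 1.08·0.233) = 562 - 1.08·292.
So N1* = 247/0.748 = 330, and then N2* = 292 - 0.233·330 = 215.

N1* ≈ 330, N2* ≈ 215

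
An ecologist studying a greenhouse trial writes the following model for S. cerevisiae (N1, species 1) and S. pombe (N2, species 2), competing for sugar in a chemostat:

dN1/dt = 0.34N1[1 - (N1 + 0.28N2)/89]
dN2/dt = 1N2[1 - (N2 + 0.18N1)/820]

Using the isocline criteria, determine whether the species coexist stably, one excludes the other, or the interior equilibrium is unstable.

Compare the nullcline intercepts: K1/α12 = 89/0.28 = 318 < K2 = 820; K2/α21 = 820/0.18 = 4560 > K1 = 89.
Since the inequalities point opposite ways, species 2 can invade but species 1 cannot.

species 2 excludes species 1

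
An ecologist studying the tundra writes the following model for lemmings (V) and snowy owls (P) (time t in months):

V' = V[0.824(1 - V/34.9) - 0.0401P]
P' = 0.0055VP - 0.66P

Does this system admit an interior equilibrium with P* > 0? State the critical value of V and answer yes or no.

Threshold V = 120; K < 120, so no, the predator goes extinct.

The predator equation gives dP/dt > 0 only when V > 0.66/0.0055 = 120.
Without the predator, V → K = 34.9. Since 34.9 < 120, the predator cannot invade.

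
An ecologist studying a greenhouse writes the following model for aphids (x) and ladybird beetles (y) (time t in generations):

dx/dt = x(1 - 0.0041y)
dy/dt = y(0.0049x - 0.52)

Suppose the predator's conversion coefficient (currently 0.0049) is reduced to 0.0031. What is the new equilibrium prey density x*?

At the interior fixed point, setting dy/dt = 0 with y > 0 fixes x* = (predator death rate)/(xy coefficient) — independent of the other coefficients.
With the change, x* = 0.52/0.0031 = 168; it rises from 106.

x* ≈ 168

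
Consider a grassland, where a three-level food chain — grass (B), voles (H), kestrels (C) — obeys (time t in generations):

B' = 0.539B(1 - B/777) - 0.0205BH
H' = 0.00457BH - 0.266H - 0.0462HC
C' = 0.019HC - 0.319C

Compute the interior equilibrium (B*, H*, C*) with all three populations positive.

B* ≈ 281, H* ≈ 16.8, C* ≈ 22

From dC/dt = 0: 0.019H* = 0.319, so H* = 16.8.
From dB/dt = 0: 0.539(1 - B*/777) = 0.0205·16.8, giving B* = 777·(1 - 0.639) = 281.
From dH/dt = 0: 0.00457·281 - 0.266 = 0.0462C*, so C* = 1.02/0.0462 = 22.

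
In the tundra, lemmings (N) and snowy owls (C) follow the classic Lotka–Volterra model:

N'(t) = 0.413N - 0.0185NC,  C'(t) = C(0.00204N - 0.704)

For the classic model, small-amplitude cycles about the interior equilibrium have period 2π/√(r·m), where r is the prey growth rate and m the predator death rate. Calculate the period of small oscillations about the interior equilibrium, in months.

T ≈ 11.7 months

Here r = 0.413 and m = 0.704, so r·m = 0.291.
ω = √0.291 = 0.539 per month, hence T = 2π/ω ≈ 11.7 months.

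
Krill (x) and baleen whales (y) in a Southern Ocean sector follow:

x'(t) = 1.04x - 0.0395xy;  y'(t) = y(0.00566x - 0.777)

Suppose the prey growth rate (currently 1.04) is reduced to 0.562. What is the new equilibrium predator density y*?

At the interior fixed point, setting dx/dt = 0 with x > 0 fixes y* = (prey growth rate)/(xy coefficient) — independent of the other coefficients.
With the change, y* = 0.562/0.0395 = 14.2; it falls from 26.3.

y* ≈ 14.2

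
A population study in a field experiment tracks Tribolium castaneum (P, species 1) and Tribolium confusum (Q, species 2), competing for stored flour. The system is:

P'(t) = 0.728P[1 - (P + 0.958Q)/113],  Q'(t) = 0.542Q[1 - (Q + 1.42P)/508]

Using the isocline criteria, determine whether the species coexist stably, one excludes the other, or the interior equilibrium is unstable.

species 2 excludes species 1

Compare the nullcline intercepts: K1/α12 = 113/0.958 = 118 < K2 = 508; K2/α21 = 508/1.42 = 358 > K1 = 113.
Since the inequalities point opposite ways, species 2 can invade but species 1 cannot.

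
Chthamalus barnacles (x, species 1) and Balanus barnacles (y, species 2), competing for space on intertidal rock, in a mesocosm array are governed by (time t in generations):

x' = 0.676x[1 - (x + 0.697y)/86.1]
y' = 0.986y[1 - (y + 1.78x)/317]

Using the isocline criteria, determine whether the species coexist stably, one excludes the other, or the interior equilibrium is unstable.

species 2 excludes species 1

Compare the nullcline intercepts: K1/α12 = 86.1/0.697 = 124 < K2 = 317; K2/α21 = 317/1.78 = 178 > K1 = 86.1.
Since the inequalities point opposite ways, species 2 can invade but species 1 cannot.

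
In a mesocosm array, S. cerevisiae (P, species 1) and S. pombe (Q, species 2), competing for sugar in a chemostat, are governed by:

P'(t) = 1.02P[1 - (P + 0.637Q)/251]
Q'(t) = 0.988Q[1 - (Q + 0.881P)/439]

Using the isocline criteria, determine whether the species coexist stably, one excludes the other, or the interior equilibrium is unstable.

species 2 excludes species 1

Compare the nullcline intercepts: K1/α12 = 251/0.637 = 394 < K2 = 439; K2/α21 = 439/0.881 = 498 > K1 = 251.
Since the inequalities point opposite ways, species 2 can invade but species 1 cannot.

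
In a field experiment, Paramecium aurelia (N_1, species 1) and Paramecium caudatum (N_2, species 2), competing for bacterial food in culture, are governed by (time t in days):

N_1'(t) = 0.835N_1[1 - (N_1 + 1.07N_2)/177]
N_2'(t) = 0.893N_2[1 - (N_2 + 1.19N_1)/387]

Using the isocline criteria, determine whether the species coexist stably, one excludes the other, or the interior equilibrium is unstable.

species 2 excludes species 1

Compare the nullcline intercepts: K1/α12 = 177/1.07 = 165 < K2 = 387; K2/α21 = 387/1.19 = 325 > K1 = 177.
Since the inequalities point opposite ways, species 2 can invade but species 1 cannot.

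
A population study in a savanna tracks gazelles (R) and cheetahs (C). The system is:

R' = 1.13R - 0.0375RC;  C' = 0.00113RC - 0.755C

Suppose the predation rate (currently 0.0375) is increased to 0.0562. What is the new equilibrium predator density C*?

At the interior fixed point, setting dR/dt = 0 with R > 0 fixes C* = (prey growth rate)/(RC coefficient) — independent of the other coefficients.
With the change, C* = 1.13/0.0562 = 20.1; it falls from 30.1.

C* ≈ 20.1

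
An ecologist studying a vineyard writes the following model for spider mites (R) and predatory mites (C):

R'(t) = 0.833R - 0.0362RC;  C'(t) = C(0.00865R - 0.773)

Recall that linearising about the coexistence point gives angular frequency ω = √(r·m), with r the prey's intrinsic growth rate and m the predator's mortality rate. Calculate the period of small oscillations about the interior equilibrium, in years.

Here r = 0.833 and m = 0.773, so r·m = 0.644.
ω = √0.644 = 0.802 per year, hence T = 2π/ω ≈ 7.83 years.

T ≈ 7.83 years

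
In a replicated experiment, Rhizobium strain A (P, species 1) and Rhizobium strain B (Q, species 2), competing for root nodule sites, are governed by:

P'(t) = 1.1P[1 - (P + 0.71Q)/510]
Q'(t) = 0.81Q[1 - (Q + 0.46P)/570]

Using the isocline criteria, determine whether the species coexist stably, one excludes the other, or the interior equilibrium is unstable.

Compare the nullcline intercepts: K1/α12 = 510/0.71 = 718 > K2 = 570; K2/α21 = 570/0.46 = 1240 > K1 = 510.
Since both inequalities hold, each species can invade when rare, so the interior equilibrium is stable.

stable coexistence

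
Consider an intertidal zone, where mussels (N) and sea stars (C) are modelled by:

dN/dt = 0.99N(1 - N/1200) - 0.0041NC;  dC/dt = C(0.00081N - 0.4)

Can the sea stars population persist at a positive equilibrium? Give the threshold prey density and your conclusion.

The predator equation gives dC/dt > 0 only when N > 0.4/0.00081 = 494.
Without the predator, N → K = 1200. Since 1200 > 494, the predator can invade and persist.

Threshold N = 494; K > 494, so yes, the predator persists.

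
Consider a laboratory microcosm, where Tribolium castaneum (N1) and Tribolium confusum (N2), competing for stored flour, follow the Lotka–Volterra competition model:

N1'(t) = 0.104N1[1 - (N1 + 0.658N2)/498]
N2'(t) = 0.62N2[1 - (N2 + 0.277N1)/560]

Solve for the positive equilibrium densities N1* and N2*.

N1* ≈ 158, N2* ≈ 516

Setting both brackets to zero gives the nullclines N1 + 0.658N2 = 498 and 0.277N1 + N2 = 560.
Substituting N2 = 560 - 0.277N1 into the first: N1(1 - 0.658·0.277) = 498 - 0.658·560.
So N1* = 130/0.818 = 158, and then N2* = 560 - 0.277·158 = 516.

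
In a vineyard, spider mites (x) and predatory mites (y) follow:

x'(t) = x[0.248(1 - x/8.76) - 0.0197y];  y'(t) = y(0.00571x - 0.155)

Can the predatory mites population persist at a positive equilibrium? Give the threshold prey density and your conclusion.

The predator equation gives dy/dt > 0 only when x > 0.155/0.00571 = 27.1.
Without the predator, x → K = 8.76. Since 8.76 < 27.1, the predator cannot invade.

Threshold x = 27.1; K < 27.1, so no, the predator goes extinct.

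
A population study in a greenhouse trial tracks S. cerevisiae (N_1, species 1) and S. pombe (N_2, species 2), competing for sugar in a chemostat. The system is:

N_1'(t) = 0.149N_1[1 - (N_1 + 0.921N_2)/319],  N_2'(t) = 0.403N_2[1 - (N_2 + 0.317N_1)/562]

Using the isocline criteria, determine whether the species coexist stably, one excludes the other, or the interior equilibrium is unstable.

Compare the nullcline intercepts: K1/α12 = 319/0.921 = 346 < K2 = 562; K2/α21 = 562/0.317 = 1770 > K1 = 319.
Since the inequalities point opposite ways, species 2 can invade but species 1 cannot.

species 2 excludes species 1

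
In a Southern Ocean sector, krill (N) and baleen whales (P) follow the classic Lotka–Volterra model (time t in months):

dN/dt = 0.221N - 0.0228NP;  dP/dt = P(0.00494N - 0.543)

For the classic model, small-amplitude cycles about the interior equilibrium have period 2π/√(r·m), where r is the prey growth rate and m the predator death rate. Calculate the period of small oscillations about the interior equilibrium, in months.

T ≈ 18.1 months

Here r = 0.221 and m = 0.543, so r·m = 0.12.
ω = √0.12 = 0.346 per month, hence T = 2π/ω ≈ 18.1 months.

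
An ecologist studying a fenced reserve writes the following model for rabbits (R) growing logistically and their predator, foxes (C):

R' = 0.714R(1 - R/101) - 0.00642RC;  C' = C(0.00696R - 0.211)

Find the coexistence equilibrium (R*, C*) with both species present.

R* ≈ 30.3, C* ≈ 77.8

From dC/dt = 0 with C > 0: 0.00696R* = 0.211, so R* = 30.3.
Substitute into dR/dt = 0: 0.714(1 - 30.3/101) = 0.00642C*.
The bracket is 0.7, giving C* = 0.5/0.00642 = 77.8.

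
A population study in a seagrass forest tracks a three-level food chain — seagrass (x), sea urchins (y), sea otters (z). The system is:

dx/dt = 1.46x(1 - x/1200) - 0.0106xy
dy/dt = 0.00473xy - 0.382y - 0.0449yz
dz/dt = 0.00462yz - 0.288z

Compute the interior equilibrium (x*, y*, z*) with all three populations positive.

From dz/dt = 0: 0.00462y* = 0.288, so y* = 62.3.
From dx/dt = 0: 1.46(1 - x*/1200) = 0.0106·62.3, giving x* = 1200·(1 - 0.453) = 657.
From dy/dt = 0: 0.00473·657 - 0.382 = 0.0449z*, so z* = 2.73/0.0449 = 60.7.

x* ≈ 657, y* ≈ 62.3, z* ≈ 60.7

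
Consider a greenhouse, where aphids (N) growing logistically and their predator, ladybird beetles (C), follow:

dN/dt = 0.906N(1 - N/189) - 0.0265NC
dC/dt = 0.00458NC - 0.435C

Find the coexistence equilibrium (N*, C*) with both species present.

N* ≈ 95, C* ≈ 17

From dC/dt = 0 with C > 0: 0.00458N* = 0.435, so N* = 95.
Substitute into dN/dt = 0: 0.906(1 - 95/189) = 0.0265C*.
The bracket is 0.497, giving C* = 0.451/0.0265 = 17.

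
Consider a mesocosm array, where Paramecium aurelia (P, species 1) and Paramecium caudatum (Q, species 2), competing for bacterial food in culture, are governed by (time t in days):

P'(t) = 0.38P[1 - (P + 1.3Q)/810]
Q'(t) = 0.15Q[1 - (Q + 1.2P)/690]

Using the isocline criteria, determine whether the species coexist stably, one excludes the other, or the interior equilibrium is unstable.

unstable coexistence (outcome depends on initial conditions)

Compare the nullcline intercepts: K1/α12 = 810/1.3 = 623 < K2 = 690; K2/α21 = 690/1.2 = 575 < K1 = 810.
Since both are reversed, neither can invade when rare; the interior point is a saddle.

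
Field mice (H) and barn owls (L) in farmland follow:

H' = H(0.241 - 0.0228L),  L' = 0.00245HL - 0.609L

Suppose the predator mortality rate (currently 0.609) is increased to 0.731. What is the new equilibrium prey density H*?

At the interior fixed point, setting dL/dt = 0 with L > 0 fixes H* = (predator death rate)/(HL coefficient) — independent of the other coefficients.
With the change, H* = 0.731/0.00245 = 298; it rises from 249.

H* ≈ 298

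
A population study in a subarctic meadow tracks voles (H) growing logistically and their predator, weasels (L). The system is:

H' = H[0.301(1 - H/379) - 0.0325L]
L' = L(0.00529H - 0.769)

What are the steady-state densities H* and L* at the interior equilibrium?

From dL/dt = 0 with L > 0: 0.00529H* = 0.769, so H* = 145.
Substitute into dH/dt = 0: 0.301(1 - 145/379) = 0.0325L*.
The bracket is 0.616, giving L* = 0.186/0.0325 = 5.71.

H* ≈ 145, L* ≈ 5.71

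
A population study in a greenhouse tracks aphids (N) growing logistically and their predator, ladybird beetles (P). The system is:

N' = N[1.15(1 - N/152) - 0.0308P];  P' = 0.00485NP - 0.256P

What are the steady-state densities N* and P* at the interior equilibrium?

From dP/dt = 0 with P > 0: 0.00485N* = 0.256, so N* = 52.8.
Substitute into dN/dt = 0: 1.15(1 - 52.8/152) = 0.0308P*.
The bracket is 0.653, giving P* = 0.751/0.0308 = 24.4.

N* ≈ 52.8, P* ≈ 24.4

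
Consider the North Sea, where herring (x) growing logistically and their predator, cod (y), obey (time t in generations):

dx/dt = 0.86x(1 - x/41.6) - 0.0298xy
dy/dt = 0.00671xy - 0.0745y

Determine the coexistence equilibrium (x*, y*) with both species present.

x* ≈ 11.1, y* ≈ 21.2

From dy/dt = 0 with y > 0: 0.00671x* = 0.0745, so x* = 11.1.
Substitute into dx/dt = 0: 0.86(1 - 11.1/41.6) = 0.0298y*.
The bracket is 0.733, giving y* = 0.63/0.0298 = 21.2.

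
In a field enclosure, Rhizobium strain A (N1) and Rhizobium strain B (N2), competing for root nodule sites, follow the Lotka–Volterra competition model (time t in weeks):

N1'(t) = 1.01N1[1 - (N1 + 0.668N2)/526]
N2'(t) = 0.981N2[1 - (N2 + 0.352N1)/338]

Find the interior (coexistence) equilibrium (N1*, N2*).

N1* ≈ 393, N2* ≈ 200

Setting both brackets to zero gives the nullclines N1 + 0.668N2 = 526 and 0.352N1 + N2 = 338.
Substituting N2 = 338 - 0.352N1 into the first: N1(1 - 0.668·0.352) = 526 - 0.668·338.
So N1* = 300/0.765 = 393, and then N2* = 338 - 0.352·393 = 200.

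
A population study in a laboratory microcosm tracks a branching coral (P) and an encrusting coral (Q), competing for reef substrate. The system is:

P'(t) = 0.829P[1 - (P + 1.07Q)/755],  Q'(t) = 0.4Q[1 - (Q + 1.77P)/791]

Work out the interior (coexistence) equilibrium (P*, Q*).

P* ≈ 102, Q* ≈ 610

Setting both brackets to zero gives the nullclines P + 1.07Q = 755 and 1.77P + Q = 791.
Substituting Q = 791 - 1.77P into the first: P(1 - 1.07·1.77) = 755 - 1.07·791.
So P* = -91.4/-0.894 = 102, and then Q* = 791 - 1.77·102 = 610.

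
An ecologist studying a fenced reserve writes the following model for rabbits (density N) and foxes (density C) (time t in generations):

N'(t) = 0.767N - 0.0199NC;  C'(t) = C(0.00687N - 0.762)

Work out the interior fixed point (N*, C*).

Set dC/dt = 0 with C > 0: 0.00687N - 0.762 = 0, so N* = 0.762/0.00687 = 111.
Set dN/dt = 0 with N > 0: 0.767 - 0.0199C = 0, so C* = 0.767/0.0199 = 38.5.

N* ≈ 111, C* ≈ 38.5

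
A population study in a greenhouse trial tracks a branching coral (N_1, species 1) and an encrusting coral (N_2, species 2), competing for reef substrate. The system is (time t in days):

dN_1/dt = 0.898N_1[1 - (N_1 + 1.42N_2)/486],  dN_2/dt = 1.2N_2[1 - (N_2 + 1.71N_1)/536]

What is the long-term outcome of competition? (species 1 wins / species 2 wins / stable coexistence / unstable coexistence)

Compare the nullcline intercepts: K1/α12 = 486/1.42 = 342 < K2 = 536; K2/α21 = 536/1.71 = 313 < K1 = 486.
Since both are reversed, neither can invade when rare; the interior point is a saddle.

unstable coexistence (outcome depends on initial conditions)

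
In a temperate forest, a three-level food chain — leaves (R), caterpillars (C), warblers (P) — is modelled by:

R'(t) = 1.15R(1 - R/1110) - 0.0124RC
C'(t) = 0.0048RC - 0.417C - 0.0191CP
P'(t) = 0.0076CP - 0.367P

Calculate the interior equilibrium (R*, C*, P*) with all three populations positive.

R* ≈ 532, C* ≈ 48.3, P* ≈ 112

From dP/dt = 0: 0.0076C* = 0.367, so C* = 48.3.
From dR/dt = 0: 1.15(1 - R*/1110) = 0.0124·48.3, giving R* = 1110·(1 - 0.521) = 532.
From dC/dt = 0: 0.0048·532 - 0.417 = 0.0191P*, so P* = 2.14/0.0191 = 112.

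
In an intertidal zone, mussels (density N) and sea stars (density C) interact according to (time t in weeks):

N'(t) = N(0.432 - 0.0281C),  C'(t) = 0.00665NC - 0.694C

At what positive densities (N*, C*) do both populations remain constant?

Set dC/dt = 0 with C > 0: 0.00665N - 0.694 = 0, so N* = 0.694/0.00665 = 104.
Set dN/dt = 0 with N > 0: 0.432 - 0.0281C = 0, so C* = 0.432/0.0281 = 15.4.

N* ≈ 104, C* ≈ 15.4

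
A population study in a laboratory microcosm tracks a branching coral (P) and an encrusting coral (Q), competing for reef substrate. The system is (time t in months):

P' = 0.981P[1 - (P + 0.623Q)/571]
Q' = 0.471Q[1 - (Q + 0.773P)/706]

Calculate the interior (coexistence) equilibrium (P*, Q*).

Setting both brackets to zero gives the nullclines P + 0.623Q = 571 and 0.773P + Q = 706.
Substituting Q = 706 - 0.773P into the first: P(1 - 0.623·0.773) = 571 - 0.623·706.
So P* = 131/0.518 = 253, and then Q* = 706 - 0.773·253 = 510.

P* ≈ 253, Q* ≈ 510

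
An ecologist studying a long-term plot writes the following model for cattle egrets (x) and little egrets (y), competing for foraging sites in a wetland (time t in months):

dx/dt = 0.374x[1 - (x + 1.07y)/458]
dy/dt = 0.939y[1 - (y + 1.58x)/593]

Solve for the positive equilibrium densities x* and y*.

Setting both brackets to zero gives the nullclines x + 1.07y = 458 and 1.58x + y = 593.
Substituting y = 593 - 1.58x into the first: x(1 - 1.07·1.58) = 458 - 1.07·593.
So x* = -177/-0.691 = 256, and then y* = 593 - 1.58·256 = 189.

x* ≈ 256, y* ≈ 189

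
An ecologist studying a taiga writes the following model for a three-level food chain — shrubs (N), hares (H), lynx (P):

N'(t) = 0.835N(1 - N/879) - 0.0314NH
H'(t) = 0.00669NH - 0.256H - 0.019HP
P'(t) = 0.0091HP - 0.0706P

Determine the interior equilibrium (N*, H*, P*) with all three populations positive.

From dP/dt = 0: 0.0091H* = 0.0706, so H* = 7.76.
From dN/dt = 0: 0.835(1 - N*/879) = 0.0314·7.76, giving N* = 879·(1 - 0.292) = 623.
From dH/dt = 0: 0.00669·623 - 0.256 = 0.019P*, so P* = 3.91/0.019 = 206.

N* ≈ 623, H* ≈ 7.76, P* ≈ 206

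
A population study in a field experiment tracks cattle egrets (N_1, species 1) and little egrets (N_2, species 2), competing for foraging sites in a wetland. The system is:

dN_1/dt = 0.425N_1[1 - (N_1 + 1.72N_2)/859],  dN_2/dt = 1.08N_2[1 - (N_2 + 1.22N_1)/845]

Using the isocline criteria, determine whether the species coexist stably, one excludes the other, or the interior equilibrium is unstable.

unstable coexistence (outcome depends on initial conditions)

Compare the nullcline intercepts: K1/α12 = 859/1.72 = 499 < K2 = 845; K2/α21 = 845/1.22 = 693 < K1 = 859.
Since both are reversed, neither can invade when rare; the interior point is a saddle.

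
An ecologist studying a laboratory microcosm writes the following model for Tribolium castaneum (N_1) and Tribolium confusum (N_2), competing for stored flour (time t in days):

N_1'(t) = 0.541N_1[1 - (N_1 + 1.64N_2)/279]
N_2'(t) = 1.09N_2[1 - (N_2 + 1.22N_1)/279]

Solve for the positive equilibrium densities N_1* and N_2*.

Setting both brackets to zero gives the nullclines N_1 + 1.64N_2 = 279 and 1.22N_1 + N_2 = 279.
Substituting N_2 = 279 - 1.22N_1 into the first: N_1(1 - 1.64·1.22) = 279 - 1.64·279.
So N_1* = -179/-1 = 178, and then N_2* = 279 - 1.22·178 = 61.3.

N_1* ≈ 178, N_2* ≈ 61.3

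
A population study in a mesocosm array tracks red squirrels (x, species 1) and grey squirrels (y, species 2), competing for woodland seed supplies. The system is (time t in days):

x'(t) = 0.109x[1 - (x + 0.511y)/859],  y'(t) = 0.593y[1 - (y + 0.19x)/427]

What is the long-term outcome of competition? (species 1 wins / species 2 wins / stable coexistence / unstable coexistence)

stable coexistence

Compare the nullcline intercepts: K1/α12 = 859/0.511 = 1680 > K2 = 427; K2/α21 = 427/0.19 = 2250 > K1 = 859.
Since both inequalities hold, each species can invade when rare, so the interior equilibrium is stable.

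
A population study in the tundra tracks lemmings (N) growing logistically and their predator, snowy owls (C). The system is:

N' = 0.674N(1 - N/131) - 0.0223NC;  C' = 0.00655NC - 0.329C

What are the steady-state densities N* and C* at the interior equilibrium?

From dC/dt = 0 with C > 0: 0.00655N* = 0.329, so N* = 50.2.
Substitute into dN/dt = 0: 0.674(1 - 50.2/131) = 0.0223C*.
The bracket is 0.617, giving C* = 0.416/0.0223 = 18.6.

N* ≈ 50.2, C* ≈ 18.6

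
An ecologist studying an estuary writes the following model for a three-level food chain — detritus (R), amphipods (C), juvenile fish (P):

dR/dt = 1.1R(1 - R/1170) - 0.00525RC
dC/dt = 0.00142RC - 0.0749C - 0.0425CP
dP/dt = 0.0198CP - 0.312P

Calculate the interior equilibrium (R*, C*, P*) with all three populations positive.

From dP/dt = 0: 0.0198C* = 0.312, so C* = 15.8.
From dR/dt = 0: 1.1(1 - R*/1170) = 0.00525·15.8, giving R* = 1170·(1 - 0.0752) = 1080.
From dC/dt = 0: 0.00142·1080 - 0.0749 = 0.0425P*, so P* = 1.46/0.0425 = 34.4.

R* ≈ 1080, C* ≈ 15.8, P* ≈ 34.4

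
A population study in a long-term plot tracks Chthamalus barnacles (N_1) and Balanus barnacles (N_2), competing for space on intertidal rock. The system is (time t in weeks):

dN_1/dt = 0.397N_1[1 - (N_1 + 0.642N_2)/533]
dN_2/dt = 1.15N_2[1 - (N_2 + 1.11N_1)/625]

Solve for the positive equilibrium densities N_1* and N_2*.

N_1* ≈ 458, N_2* ≈ 116

Setting both brackets to zero gives the nullclines N_1 + 0.642N_2 = 533 and 1.11N_1 + N_2 = 625.
Substituting N_2 = 625 - 1.11N_1 into the first: N_1(1 - 0.642·1.11) = 533 - 0.642·625.
So N_1* = 132/0.287 = 458, and then N_2* = 625 - 1.11·458 = 116.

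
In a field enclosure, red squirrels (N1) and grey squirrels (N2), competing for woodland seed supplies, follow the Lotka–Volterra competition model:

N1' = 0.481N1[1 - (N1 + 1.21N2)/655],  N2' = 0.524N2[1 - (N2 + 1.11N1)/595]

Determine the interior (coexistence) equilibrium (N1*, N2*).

N1* ≈ 189, N2* ≈ 385

Setting both brackets to zero gives the nullclines N1 + 1.21N2 = 655 and 1.11N1 + N2 = 595.
Substituting N2 = 595 - 1.11N1 into the first: N1(1 - 1.21·1.11) = 655 - 1.21·595.
So N1* = -64.9/-0.343 = 189, and then N2* = 595 - 1.11·189 = 385.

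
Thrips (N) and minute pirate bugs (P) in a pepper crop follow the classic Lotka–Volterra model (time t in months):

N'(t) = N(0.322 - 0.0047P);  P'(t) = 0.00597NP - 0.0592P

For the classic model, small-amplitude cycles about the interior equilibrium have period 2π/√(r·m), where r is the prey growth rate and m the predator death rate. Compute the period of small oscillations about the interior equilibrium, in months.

T ≈ 45.5 months

Here r = 0.322 and m = 0.0592, so r·m = 0.0191.
ω = √0.0191 = 0.138 per month, hence T = 2π/ω ≈ 45.5 months.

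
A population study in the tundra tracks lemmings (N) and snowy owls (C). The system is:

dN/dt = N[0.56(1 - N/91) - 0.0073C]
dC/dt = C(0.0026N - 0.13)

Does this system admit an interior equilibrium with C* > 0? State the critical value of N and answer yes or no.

Threshold N = 50; K > 50, so yes, the predator persists.

The predator equation gives dC/dt > 0 only when N > 0.13/0.0026 = 50.
Without the predator, N → K = 91. Since 91 > 50, the predator can invade and persist.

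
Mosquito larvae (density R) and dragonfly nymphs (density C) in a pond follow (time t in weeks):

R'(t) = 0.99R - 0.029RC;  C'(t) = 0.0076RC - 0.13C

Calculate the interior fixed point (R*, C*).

R* ≈ 17.1, C* ≈ 34.1

Set dC/dt = 0 with C > 0: 0.0076R - 0.13 = 0, so R* = 0.13/0.0076 = 17.1.
Set dR/dt = 0 with R > 0: 0.99 - 0.029C = 0, so C* = 0.99/0.029 = 34.1.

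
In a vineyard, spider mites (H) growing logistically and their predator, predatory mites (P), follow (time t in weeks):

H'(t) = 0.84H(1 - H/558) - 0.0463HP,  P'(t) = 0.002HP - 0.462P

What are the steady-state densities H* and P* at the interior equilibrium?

From dP/dt = 0 with P > 0: 0.002H* = 0.462, so H* = 231.
Substitute into dH/dt = 0: 0.84(1 - 231/558) = 0.0463P*.
The bracket is 0.586, giving P* = 0.492/0.0463 = 10.6.

H* ≈ 231, P* ≈ 10.6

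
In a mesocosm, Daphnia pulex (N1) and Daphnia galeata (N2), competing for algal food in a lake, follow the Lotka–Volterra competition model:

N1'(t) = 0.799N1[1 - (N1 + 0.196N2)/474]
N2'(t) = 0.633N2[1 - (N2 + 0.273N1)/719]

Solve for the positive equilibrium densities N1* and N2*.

Setting both brackets to zero gives the nullclines N1 + 0.196N2 = 474 and 0.273N1 + N2 = 719.
Substituting N2 = 719 - 0.273N1 into the first: N1(1 - 0.196·0.273) = 474 - 0.196·719.
So N1* = 333/0.946 = 352, and then N2* = 719 - 0.273·352 = 623.

N1* ≈ 352, N2* ≈ 623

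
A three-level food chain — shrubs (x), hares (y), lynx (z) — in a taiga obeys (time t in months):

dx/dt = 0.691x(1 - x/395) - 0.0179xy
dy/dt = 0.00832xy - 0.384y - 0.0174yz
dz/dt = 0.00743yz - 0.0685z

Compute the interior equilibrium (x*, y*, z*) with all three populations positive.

x* ≈ 301, y* ≈ 9.22, z* ≈ 122

From dz/dt = 0: 0.00743y* = 0.0685, so y* = 9.22.
From dx/dt = 0: 0.691(1 - x*/395) = 0.0179·9.22, giving x* = 395·(1 - 0.239) = 301.
From dy/dt = 0: 0.00832·301 - 0.384 = 0.0174z*, so z* = 2.12/0.0174 = 122.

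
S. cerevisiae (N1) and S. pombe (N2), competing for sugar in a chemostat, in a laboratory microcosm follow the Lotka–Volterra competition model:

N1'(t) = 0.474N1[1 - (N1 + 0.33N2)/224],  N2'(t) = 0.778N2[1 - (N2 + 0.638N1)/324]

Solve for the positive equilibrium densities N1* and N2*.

Setting both brackets to zero gives the nullclines N1 + 0.33N2 = 224 and 0.638N1 + N2 = 324.
Substituting N2 = 324 - 0.638N1 into the first: N1(1 - 0.33·0.638) = 224 - 0.33·324.
So N1* = 117/0.789 = 148, and then N2* = 324 - 0.638·148 = 229.

N1* ≈ 148, N2* ≈ 229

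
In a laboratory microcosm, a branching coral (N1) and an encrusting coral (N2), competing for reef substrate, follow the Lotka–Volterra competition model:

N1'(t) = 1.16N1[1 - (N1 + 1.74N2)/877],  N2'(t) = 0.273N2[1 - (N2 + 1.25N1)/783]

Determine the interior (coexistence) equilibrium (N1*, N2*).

Setting both brackets to zero gives the nullclines N1 + 1.74N2 = 877 and 1.25N1 + N2 = 783.
Substituting N2 = 783 - 1.25N1 into the first: N1(1 - 1.74·1.25) = 877 - 1.74·783.
So N1* = -485/-1.17 = 413, and then N2* = 783 - 1.25·413 = 267.

N1* ≈ 413, N2* ≈ 267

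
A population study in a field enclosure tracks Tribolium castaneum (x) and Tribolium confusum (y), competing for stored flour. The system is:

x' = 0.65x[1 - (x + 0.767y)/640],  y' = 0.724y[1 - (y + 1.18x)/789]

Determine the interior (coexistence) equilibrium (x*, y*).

Setting both brackets to zero gives the nullclines x + 0.767y = 640 and 1.18x + y = 789.
Substituting y = 789 - 1.18x into the first: x(1 - 0.767·1.18) = 640 - 0.767·789.
So x* = 34.8/0.0949 = 367, and then y* = 789 - 1.18·367 = 356.

x* ≈ 367, y* ≈ 356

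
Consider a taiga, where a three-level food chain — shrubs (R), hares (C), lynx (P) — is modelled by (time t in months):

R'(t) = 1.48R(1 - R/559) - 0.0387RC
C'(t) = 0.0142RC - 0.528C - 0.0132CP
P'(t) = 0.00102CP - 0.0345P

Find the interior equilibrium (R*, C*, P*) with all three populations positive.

From dP/dt = 0: 0.00102C* = 0.0345, so C* = 33.8.
From dR/dt = 0: 1.48(1 - R*/559) = 0.0387·33.8, giving R* = 559·(1 - 0.884) = 64.6.
From dC/dt = 0: 0.0142·64.6 - 0.528 = 0.0132P*, so P* = 0.389/0.0132 = 29.5.

R* ≈ 64.6, C* ≈ 33.8, P* ≈ 29.5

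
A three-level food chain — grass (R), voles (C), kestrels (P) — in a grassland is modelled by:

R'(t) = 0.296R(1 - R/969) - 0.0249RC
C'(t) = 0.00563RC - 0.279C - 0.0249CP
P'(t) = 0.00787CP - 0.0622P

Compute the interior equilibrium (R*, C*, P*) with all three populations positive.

From dP/dt = 0: 0.00787C* = 0.0622, so C* = 7.9.
From dR/dt = 0: 0.296(1 - R*/969) = 0.0249·7.9, giving R* = 969·(1 - 0.665) = 325.
From dC/dt = 0: 0.00563·325 - 0.279 = 0.0249P*, so P* = 1.55/0.0249 = 62.2.

R* ≈ 325, C* ≈ 7.9, P* ≈ 62.2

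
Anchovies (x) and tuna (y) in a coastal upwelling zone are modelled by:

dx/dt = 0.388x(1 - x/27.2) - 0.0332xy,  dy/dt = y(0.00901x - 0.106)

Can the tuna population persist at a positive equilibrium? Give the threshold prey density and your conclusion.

The predator equation gives dy/dt > 0 only when x > 0.106/0.00901 = 11.8.
Without the predator, x → K = 27.2. Since 27.2 > 11.8, the predator can invade and persist.

Threshold x = 11.8; K > 11.8, so yes, the predator persists.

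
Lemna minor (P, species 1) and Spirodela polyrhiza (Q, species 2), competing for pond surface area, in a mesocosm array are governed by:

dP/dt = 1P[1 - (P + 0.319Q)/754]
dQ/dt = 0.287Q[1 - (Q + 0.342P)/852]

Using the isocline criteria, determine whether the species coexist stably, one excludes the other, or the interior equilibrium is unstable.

Compare the nullcline intercepts: K1/α12 = 754/0.319 = 2360 > K2 = 852; K2/α21 = 852/0.342 = 2490 > K1 = 754.
Since both inequalities hold, each species can invade when rare, so the interior equilibrium is stable.

stable coexistence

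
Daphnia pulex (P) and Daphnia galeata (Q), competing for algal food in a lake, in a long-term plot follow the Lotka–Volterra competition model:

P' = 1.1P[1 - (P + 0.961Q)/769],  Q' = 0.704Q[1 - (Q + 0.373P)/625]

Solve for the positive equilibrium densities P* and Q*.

P* ≈ 262, Q* ≈ 527

Setting both brackets to zero gives the nullclines P + 0.961Q = 769 and 0.373P + Q = 625.
Substituting Q = 625 - 0.373P into the first: P(1 - 0.961·0.373) = 769 - 0.961·625.
So P* = 168/0.642 = 262, and then Q* = 625 - 0.373·262 = 527.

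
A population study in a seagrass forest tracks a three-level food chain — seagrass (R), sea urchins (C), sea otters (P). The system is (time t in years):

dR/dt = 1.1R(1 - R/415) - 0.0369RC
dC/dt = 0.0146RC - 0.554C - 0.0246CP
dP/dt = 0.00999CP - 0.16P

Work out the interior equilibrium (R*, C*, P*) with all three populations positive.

R* ≈ 192, C* ≈ 16, P* ≈ 91.5

From dP/dt = 0: 0.00999C* = 0.16, so C* = 16.
From dR/dt = 0: 1.1(1 - R*/415) = 0.0369·16, giving R* = 415·(1 - 0.537) = 192.
From dC/dt = 0: 0.0146·192 - 0.554 = 0.0246P*, so P* = 2.25/0.0246 = 91.5.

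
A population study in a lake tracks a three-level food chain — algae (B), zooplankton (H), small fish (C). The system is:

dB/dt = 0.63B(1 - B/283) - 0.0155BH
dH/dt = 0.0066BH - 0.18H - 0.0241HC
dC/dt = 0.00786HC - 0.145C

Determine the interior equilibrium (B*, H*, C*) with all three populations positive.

From dC/dt = 0: 0.00786H* = 0.145, so H* = 18.4.
From dB/dt = 0: 0.63(1 - B*/283) = 0.0155·18.4, giving B* = 283·(1 - 0.454) = 155.
From dH/dt = 0: 0.0066·155 - 0.18 = 0.0241C*, so C* = 0.84/0.0241 = 34.9.

B* ≈ 155, H* ≈ 18.4, C* ≈ 34.9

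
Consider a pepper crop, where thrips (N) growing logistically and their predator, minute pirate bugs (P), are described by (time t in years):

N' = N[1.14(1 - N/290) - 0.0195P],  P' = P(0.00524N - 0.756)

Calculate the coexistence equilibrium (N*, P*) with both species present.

N* ≈ 144, P* ≈ 29.4

From dP/dt = 0 with P > 0: 0.00524N* = 0.756, so N* = 144.
Substitute into dN/dt = 0: 1.14(1 - 144/290) = 0.0195P*.
The bracket is 0.503, giving P* = 0.573/0.0195 = 29.4.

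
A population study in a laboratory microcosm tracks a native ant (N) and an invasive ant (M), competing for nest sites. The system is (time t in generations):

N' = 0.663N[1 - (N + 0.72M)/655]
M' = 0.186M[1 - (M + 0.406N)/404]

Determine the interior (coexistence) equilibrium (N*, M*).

Setting both brackets to zero gives the nullclines N + 0.72M = 655 and 0.406N + M = 404.
Substituting M = 404 - 0.406N into the first: N(1 - 0.72·0.406) = 655 - 0.72·404.
So N* = 364/0.708 = 515, and then M* = 404 - 0.406·515 = 195.

N* ≈ 515, M* ≈ 195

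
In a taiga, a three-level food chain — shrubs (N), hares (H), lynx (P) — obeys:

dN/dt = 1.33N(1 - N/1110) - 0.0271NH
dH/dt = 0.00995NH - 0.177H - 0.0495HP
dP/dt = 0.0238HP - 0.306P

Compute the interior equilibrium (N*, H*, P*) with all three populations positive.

From dP/dt = 0: 0.0238H* = 0.306, so H* = 12.9.
From dN/dt = 0: 1.33(1 - N*/1110) = 0.0271·12.9, giving N* = 1110·(1 - 0.262) = 819.
From dH/dt = 0: 0.00995·819 - 0.177 = 0.0495P*, so P* = 7.97/0.0495 = 161.

N* ≈ 819, H* ≈ 12.9, P* ≈ 161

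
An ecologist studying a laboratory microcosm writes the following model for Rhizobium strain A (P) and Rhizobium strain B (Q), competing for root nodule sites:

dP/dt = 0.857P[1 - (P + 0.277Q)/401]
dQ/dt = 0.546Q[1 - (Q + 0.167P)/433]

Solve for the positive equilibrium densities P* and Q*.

P* ≈ 295, Q* ≈ 384

Setting both brackets to zero gives the nullclines P + 0.277Q = 401 and 0.167P + Q = 433.
Substituting Q = 433 - 0.167P into the first: P(1 - 0.277·0.167) = 401 - 0.277·433.
So P* = 281/0.954 = 295, and then Q* = 433 - 0.167·295 = 384.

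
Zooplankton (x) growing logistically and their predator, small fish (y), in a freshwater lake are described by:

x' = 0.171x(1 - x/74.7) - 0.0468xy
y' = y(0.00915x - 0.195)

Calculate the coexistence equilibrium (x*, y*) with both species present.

x* ≈ 21.3, y* ≈ 2.61

From dy/dt = 0 with y > 0: 0.00915x* = 0.195, so x* = 21.3.
Substitute into dx/dt = 0: 0.171(1 - 21.3/74.7) = 0.0468y*.
The bracket is 0.715, giving y* = 0.122/0.0468 = 2.61.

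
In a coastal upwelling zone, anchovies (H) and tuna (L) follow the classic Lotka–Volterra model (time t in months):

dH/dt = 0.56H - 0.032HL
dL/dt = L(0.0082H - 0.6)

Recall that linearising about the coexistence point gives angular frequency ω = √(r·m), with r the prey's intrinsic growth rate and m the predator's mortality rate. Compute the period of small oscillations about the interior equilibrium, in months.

Here r = 0.56 and m = 0.6, so r·m = 0.336.
ω = √0.336 = 0.58 per month, hence T = 2π/ω ≈ 10.8 months.

T ≈ 10.8 months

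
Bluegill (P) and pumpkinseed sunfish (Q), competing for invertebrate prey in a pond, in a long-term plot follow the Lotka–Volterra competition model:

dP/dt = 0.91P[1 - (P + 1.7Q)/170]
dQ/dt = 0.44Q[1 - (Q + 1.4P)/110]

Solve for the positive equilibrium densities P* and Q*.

P* ≈ 12.3, Q* ≈ 92.8

Setting both brackets to zero gives the nullclines P + 1.7Q = 170 and 1.4P + Q = 110.
Substituting Q = 110 - 1.4P into the first: P(1 - 1.7·1.4) = 170 - 1.7·110.
So P* = -17/-1.38 = 12.3, and then Q* = 110 - 1.4·12.3 = 92.8.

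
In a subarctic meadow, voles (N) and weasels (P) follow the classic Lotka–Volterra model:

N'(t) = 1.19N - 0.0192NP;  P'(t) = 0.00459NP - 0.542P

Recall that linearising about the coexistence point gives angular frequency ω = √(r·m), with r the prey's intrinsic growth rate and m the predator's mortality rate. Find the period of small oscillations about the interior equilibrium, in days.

T ≈ 7.82 days

Here r = 1.19 and m = 0.542, so r·m = 0.645.
ω = √0.645 = 0.803 per day, hence T = 2π/ω ≈ 7.82 days.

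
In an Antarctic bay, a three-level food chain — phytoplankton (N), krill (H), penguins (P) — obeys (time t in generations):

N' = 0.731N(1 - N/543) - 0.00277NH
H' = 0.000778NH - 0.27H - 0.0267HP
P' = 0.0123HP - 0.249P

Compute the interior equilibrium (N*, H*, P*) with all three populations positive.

From dP/dt = 0: 0.0123H* = 0.249, so H* = 20.2.
From dN/dt = 0: 0.731(1 - N*/543) = 0.00277·20.2, giving N* = 543·(1 - 0.0767) = 501.
From dH/dt = 0: 0.000778·501 - 0.27 = 0.0267P*, so P* = 0.12/0.0267 = 4.5.

N* ≈ 501, H* ≈ 20.2, P* ≈ 4.5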